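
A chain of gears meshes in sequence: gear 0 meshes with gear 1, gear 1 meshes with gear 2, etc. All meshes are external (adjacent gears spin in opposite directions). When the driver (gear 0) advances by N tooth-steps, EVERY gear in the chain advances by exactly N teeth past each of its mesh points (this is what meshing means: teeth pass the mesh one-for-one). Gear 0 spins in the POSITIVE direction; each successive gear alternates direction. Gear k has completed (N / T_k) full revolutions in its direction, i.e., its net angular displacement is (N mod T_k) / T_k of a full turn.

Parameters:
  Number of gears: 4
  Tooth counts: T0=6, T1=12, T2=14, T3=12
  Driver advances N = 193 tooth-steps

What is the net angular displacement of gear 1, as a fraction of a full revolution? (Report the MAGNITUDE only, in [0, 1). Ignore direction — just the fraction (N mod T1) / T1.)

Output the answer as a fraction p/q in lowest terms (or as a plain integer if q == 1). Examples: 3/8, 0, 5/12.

Chain of 4 gears, tooth counts: [6, 12, 14, 12]
  gear 0: T0=6, direction=positive, advance = 193 mod 6 = 1 teeth = 1/6 turn
  gear 1: T1=12, direction=negative, advance = 193 mod 12 = 1 teeth = 1/12 turn
  gear 2: T2=14, direction=positive, advance = 193 mod 14 = 11 teeth = 11/14 turn
  gear 3: T3=12, direction=negative, advance = 193 mod 12 = 1 teeth = 1/12 turn
Gear 1: 193 mod 12 = 1
Fraction = 1 / 12 = 1/12 (gcd(1,12)=1) = 1/12

Answer: 1/12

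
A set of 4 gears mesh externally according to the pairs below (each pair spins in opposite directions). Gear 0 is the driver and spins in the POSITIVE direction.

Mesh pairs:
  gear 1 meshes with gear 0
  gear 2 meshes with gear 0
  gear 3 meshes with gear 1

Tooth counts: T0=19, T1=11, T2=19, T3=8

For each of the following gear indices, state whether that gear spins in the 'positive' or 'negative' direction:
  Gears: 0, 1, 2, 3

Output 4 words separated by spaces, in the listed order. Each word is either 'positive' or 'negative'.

Answer: positive negative negative positive

Derivation:
Gear 0 (driver): positive (depth 0)
  gear 1: meshes with gear 0 -> depth 1 -> negative (opposite of gear 0)
  gear 2: meshes with gear 0 -> depth 1 -> negative (opposite of gear 0)
  gear 3: meshes with gear 1 -> depth 2 -> positive (opposite of gear 1)
Queried indices 0, 1, 2, 3 -> positive, negative, negative, positive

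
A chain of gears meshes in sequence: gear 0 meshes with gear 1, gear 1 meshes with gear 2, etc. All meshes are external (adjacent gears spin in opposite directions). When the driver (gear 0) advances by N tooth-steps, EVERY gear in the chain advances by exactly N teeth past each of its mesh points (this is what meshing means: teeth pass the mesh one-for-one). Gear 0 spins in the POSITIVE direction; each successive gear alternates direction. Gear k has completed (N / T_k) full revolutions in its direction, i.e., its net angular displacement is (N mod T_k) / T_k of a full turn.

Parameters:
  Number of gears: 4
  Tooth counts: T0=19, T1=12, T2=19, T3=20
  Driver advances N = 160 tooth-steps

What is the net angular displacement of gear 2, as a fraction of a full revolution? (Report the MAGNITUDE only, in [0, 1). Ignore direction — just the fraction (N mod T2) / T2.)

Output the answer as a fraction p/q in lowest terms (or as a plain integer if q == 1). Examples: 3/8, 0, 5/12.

Chain of 4 gears, tooth counts: [19, 12, 19, 20]
  gear 0: T0=19, direction=positive, advance = 160 mod 19 = 8 teeth = 8/19 turn
  gear 1: T1=12, direction=negative, advance = 160 mod 12 = 4 teeth = 4/12 turn
  gear 2: T2=19, direction=positive, advance = 160 mod 19 = 8 teeth = 8/19 turn
  gear 3: T3=20, direction=negative, advance = 160 mod 20 = 0 teeth = 0/20 turn
Gear 2: 160 mod 19 = 8
Fraction = 8 / 19 = 8/19 (gcd(8,19)=1) = 8/19

Answer: 8/19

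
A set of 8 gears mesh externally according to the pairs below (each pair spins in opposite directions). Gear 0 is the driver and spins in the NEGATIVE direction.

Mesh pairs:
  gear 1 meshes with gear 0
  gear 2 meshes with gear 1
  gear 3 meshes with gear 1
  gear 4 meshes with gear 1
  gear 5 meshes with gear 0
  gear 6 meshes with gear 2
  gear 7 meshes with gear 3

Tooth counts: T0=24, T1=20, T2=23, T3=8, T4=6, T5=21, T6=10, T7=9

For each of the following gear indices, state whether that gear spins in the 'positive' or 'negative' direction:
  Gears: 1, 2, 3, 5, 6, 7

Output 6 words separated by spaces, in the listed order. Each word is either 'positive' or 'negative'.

Gear 0 (driver): negative (depth 0)
  gear 1: meshes with gear 0 -> depth 1 -> positive (opposite of gear 0)
  gear 2: meshes with gear 1 -> depth 2 -> negative (opposite of gear 1)
  gear 3: meshes with gear 1 -> depth 2 -> negative (opposite of gear 1)
  gear 4: meshes with gear 1 -> depth 2 -> negative (opposite of gear 1)
  gear 5: meshes with gear 0 -> depth 1 -> positive (opposite of gear 0)
  gear 6: meshes with gear 2 -> depth 3 -> positive (opposite of gear 2)
  gear 7: meshes with gear 3 -> depth 3 -> positive (opposite of gear 3)
Queried indices 1, 2, 3, 5, 6, 7 -> positive, negative, negative, positive, positive, positive

Answer: positive negative negative positive positive positive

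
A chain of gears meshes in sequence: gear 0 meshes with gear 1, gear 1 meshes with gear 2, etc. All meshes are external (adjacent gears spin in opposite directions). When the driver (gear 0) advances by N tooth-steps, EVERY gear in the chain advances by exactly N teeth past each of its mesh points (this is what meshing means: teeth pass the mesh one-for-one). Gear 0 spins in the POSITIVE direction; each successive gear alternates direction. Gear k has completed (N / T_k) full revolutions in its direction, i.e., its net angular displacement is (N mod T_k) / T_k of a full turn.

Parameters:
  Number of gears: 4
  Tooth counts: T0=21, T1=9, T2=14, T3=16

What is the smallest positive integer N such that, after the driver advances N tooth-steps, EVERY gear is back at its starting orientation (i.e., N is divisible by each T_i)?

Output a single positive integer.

Answer: 1008

Derivation:
Gear k returns to start when N is a multiple of T_k.
All gears at start simultaneously when N is a common multiple of [21, 9, 14, 16]; the smallest such N is lcm(21, 9, 14, 16).
Start: lcm = T0 = 21
Fold in T1=9: gcd(21, 9) = 3; lcm(21, 9) = 21 * 9 / 3 = 189 / 3 = 63
Fold in T2=14: gcd(63, 14) = 7; lcm(63, 14) = 63 * 14 / 7 = 882 / 7 = 126
Fold in T3=16: gcd(126, 16) = 2; lcm(126, 16) = 126 * 16 / 2 = 2016 / 2 = 1008
Full cycle length = 1008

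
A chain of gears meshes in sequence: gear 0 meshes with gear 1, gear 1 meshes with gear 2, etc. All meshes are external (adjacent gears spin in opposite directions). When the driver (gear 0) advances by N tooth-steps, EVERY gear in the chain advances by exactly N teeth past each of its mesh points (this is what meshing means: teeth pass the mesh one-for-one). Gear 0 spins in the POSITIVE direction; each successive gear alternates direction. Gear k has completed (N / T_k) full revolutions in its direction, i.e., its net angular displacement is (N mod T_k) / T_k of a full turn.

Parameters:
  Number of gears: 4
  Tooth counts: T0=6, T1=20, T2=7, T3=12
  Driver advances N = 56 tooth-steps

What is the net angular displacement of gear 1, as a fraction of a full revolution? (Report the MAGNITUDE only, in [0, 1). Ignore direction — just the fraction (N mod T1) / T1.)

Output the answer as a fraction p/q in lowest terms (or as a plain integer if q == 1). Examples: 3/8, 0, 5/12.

Chain of 4 gears, tooth counts: [6, 20, 7, 12]
  gear 0: T0=6, direction=positive, advance = 56 mod 6 = 2 teeth = 2/6 turn
  gear 1: T1=20, direction=negative, advance = 56 mod 20 = 16 teeth = 16/20 turn
  gear 2: T2=7, direction=positive, advance = 56 mod 7 = 0 teeth = 0/7 turn
  gear 3: T3=12, direction=negative, advance = 56 mod 12 = 8 teeth = 8/12 turn
Gear 1: 56 mod 20 = 16
Fraction = 16 / 20 = 4/5 (gcd(16,20)=4) = 4/5

Answer: 4/5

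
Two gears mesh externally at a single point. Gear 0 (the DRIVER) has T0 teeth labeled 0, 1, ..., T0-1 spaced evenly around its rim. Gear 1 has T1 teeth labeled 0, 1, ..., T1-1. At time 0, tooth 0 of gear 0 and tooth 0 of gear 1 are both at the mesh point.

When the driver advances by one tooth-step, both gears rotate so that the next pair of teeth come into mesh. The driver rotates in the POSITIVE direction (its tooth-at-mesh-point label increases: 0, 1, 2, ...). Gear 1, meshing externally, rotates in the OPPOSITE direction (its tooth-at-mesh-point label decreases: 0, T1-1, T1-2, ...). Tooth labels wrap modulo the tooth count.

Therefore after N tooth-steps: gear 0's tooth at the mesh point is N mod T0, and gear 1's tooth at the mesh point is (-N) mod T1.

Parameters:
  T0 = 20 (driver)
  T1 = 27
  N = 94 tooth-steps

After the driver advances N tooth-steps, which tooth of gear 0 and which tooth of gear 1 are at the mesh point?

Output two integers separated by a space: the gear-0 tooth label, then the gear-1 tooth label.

Answer: 14 14

Derivation:
Gear 0 (driver, T0=20): tooth at mesh = N mod T0
  94 = 4 * 20 + 14, so 94 mod 20 = 14
  gear 0 tooth = 14
Gear 1 (driven, T1=27): tooth at mesh = (-N) mod T1
  94 = 3 * 27 + 13, so 94 mod 27 = 13
  (-94) mod 27 = (-13) mod 27 = 27 - 13 = 14
Mesh after 94 steps: gear-0 tooth 14 meets gear-1 tooth 14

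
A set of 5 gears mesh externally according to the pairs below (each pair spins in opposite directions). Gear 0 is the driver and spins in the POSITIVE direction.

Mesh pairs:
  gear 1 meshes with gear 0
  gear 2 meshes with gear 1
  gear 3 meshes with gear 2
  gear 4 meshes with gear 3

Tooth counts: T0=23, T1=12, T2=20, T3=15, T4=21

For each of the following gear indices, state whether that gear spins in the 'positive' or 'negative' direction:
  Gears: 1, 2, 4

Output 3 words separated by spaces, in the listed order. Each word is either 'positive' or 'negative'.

Gear 0 (driver): positive (depth 0)
  gear 1: meshes with gear 0 -> depth 1 -> negative (opposite of gear 0)
  gear 2: meshes with gear 1 -> depth 2 -> positive (opposite of gear 1)
  gear 3: meshes with gear 2 -> depth 3 -> negative (opposite of gear 2)
  gear 4: meshes with gear 3 -> depth 4 -> positive (opposite of gear 3)
Queried indices 1, 2, 4 -> negative, positive, positive

Answer: negative positive positive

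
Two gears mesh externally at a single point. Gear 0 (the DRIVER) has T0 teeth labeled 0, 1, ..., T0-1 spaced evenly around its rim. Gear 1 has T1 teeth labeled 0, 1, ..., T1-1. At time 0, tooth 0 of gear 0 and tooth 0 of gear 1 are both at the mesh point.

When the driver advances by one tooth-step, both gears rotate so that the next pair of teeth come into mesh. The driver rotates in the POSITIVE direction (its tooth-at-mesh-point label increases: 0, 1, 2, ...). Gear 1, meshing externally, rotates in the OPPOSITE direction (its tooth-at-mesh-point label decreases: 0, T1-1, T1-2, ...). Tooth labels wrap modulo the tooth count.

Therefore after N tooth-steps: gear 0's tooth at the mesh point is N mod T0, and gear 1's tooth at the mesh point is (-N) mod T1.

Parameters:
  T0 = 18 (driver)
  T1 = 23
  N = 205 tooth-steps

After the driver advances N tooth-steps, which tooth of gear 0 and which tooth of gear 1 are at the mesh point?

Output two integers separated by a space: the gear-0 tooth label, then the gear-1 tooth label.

Gear 0 (driver, T0=18): tooth at mesh = N mod T0
  205 = 11 * 18 + 7, so 205 mod 18 = 7
  gear 0 tooth = 7
Gear 1 (driven, T1=23): tooth at mesh = (-N) mod T1
  205 = 8 * 23 + 21, so 205 mod 23 = 21
  (-205) mod 23 = (-21) mod 23 = 23 - 21 = 2
Mesh after 205 steps: gear-0 tooth 7 meets gear-1 tooth 2

Answer: 7 2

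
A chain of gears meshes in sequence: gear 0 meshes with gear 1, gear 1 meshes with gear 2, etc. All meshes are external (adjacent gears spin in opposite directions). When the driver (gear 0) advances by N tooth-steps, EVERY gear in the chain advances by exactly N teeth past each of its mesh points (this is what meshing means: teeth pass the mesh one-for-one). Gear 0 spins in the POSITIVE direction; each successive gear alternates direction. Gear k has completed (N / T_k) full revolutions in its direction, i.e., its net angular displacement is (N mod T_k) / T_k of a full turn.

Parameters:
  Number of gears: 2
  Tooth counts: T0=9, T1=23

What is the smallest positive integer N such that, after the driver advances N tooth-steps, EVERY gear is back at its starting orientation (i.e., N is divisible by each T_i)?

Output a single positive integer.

Answer: 207

Derivation:
Gear k returns to start when N is a multiple of T_k.
All gears at start simultaneously when N is a common multiple of [9, 23]; the smallest such N is lcm(9, 23).
Start: lcm = T0 = 9
Fold in T1=23: gcd(9, 23) = 1; lcm(9, 23) = 9 * 23 / 1 = 207 / 1 = 207
Full cycle length = 207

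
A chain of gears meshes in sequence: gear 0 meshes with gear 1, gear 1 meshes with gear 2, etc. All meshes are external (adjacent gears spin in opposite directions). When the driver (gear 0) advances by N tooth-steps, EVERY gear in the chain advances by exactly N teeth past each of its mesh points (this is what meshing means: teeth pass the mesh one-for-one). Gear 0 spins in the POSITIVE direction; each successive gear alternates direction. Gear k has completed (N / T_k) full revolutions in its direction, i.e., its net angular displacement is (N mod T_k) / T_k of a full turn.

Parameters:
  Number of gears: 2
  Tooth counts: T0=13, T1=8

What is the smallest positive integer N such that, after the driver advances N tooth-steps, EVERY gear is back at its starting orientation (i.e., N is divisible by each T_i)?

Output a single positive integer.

Answer: 104

Derivation:
Gear k returns to start when N is a multiple of T_k.
All gears at start simultaneously when N is a common multiple of [13, 8]; the smallest such N is lcm(13, 8).
Start: lcm = T0 = 13
Fold in T1=8: gcd(13, 8) = 1; lcm(13, 8) = 13 * 8 / 1 = 104 / 1 = 104
Full cycle length = 104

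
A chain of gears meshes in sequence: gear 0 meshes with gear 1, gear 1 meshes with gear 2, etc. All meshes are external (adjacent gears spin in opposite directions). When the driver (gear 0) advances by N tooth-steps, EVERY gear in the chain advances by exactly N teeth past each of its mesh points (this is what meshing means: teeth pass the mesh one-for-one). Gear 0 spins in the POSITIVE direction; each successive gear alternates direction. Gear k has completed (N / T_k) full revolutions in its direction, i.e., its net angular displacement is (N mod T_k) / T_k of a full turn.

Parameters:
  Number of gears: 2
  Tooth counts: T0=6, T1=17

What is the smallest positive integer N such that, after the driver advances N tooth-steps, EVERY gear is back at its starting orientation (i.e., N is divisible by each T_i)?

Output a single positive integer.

Answer: 102

Derivation:
Gear k returns to start when N is a multiple of T_k.
All gears at start simultaneously when N is a common multiple of [6, 17]; the smallest such N is lcm(6, 17).
Start: lcm = T0 = 6
Fold in T1=17: gcd(6, 17) = 1; lcm(6, 17) = 6 * 17 / 1 = 102 / 1 = 102
Full cycle length = 102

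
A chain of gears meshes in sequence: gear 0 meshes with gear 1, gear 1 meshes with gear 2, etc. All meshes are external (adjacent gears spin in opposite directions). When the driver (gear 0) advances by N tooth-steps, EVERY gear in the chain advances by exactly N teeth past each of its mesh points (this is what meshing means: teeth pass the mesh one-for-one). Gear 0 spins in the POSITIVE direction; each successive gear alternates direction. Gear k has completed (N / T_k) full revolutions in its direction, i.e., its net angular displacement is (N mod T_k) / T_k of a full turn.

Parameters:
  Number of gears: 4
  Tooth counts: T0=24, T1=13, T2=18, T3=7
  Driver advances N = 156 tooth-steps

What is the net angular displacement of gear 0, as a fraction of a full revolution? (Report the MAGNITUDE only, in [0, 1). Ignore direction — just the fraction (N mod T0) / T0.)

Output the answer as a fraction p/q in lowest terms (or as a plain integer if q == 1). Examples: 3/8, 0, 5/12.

Chain of 4 gears, tooth counts: [24, 13, 18, 7]
  gear 0: T0=24, direction=positive, advance = 156 mod 24 = 12 teeth = 12/24 turn
  gear 1: T1=13, direction=negative, advance = 156 mod 13 = 0 teeth = 0/13 turn
  gear 2: T2=18, direction=positive, advance = 156 mod 18 = 12 teeth = 12/18 turn
  gear 3: T3=7, direction=negative, advance = 156 mod 7 = 2 teeth = 2/7 turn
Gear 0: 156 mod 24 = 12
Fraction = 12 / 24 = 1/2 (gcd(12,24)=12) = 1/2

Answer: 1/2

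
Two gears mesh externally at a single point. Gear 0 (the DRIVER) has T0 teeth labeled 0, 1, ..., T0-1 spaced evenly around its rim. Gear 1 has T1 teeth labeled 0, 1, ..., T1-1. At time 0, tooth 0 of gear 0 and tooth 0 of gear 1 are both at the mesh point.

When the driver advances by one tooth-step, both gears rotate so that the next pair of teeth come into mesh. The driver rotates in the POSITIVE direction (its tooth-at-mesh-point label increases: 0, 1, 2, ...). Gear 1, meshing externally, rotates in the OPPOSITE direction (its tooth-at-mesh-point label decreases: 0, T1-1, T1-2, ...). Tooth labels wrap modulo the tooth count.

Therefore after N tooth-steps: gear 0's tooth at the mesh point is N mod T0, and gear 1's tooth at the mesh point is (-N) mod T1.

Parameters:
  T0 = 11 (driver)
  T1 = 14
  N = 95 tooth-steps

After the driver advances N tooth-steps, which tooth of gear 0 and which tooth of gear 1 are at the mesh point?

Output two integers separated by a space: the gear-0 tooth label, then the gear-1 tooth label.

Gear 0 (driver, T0=11): tooth at mesh = N mod T0
  95 = 8 * 11 + 7, so 95 mod 11 = 7
  gear 0 tooth = 7
Gear 1 (driven, T1=14): tooth at mesh = (-N) mod T1
  95 = 6 * 14 + 11, so 95 mod 14 = 11
  (-95) mod 14 = (-11) mod 14 = 14 - 11 = 3
Mesh after 95 steps: gear-0 tooth 7 meets gear-1 tooth 3

Answer: 7 3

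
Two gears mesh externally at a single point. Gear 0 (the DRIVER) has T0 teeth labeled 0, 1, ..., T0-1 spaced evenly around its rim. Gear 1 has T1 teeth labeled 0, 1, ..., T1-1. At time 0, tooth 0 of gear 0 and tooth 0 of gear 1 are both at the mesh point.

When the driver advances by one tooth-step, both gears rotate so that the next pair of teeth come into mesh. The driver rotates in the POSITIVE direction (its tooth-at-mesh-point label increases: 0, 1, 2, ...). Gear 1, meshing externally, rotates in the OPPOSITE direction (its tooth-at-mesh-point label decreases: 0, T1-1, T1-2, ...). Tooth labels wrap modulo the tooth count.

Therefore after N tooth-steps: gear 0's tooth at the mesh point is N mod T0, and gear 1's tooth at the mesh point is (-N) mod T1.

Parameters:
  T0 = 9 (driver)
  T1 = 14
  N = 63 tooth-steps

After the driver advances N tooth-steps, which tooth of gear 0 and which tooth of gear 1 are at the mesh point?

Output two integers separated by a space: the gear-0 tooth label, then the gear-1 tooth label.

Gear 0 (driver, T0=9): tooth at mesh = N mod T0
  63 = 7 * 9 + 0, so 63 mod 9 = 0
  gear 0 tooth = 0
Gear 1 (driven, T1=14): tooth at mesh = (-N) mod T1
  63 = 4 * 14 + 7, so 63 mod 14 = 7
  (-63) mod 14 = (-7) mod 14 = 14 - 7 = 7
Mesh after 63 steps: gear-0 tooth 0 meets gear-1 tooth 7

Answer: 0 7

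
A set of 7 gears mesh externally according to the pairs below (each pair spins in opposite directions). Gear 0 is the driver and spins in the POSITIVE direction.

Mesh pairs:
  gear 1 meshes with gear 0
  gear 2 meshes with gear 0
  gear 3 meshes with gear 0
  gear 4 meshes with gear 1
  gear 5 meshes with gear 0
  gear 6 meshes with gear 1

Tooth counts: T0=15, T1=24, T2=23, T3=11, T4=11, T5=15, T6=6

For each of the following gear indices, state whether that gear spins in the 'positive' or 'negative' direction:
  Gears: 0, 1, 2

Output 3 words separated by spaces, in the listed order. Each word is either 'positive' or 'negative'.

Gear 0 (driver): positive (depth 0)
  gear 1: meshes with gear 0 -> depth 1 -> negative (opposite of gear 0)
  gear 2: meshes with gear 0 -> depth 1 -> negative (opposite of gear 0)
  gear 3: meshes with gear 0 -> depth 1 -> negative (opposite of gear 0)
  gear 4: meshes with gear 1 -> depth 2 -> positive (opposite of gear 1)
  gear 5: meshes with gear 0 -> depth 1 -> negative (opposite of gear 0)
  gear 6: meshes with gear 1 -> depth 2 -> positive (opposite of gear 1)
Queried indices 0, 1, 2 -> positive, negative, negative

Answer: positive negative negative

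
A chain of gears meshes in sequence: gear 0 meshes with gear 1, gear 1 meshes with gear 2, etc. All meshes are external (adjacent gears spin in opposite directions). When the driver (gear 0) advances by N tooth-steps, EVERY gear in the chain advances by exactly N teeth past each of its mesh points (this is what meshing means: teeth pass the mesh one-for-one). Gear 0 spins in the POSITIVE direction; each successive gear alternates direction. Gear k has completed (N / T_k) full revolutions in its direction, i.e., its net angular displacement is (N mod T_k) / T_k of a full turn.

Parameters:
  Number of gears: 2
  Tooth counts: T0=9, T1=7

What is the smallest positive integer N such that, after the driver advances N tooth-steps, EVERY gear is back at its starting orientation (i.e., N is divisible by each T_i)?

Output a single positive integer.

Answer: 63

Derivation:
Gear k returns to start when N is a multiple of T_k.
All gears at start simultaneously when N is a common multiple of [9, 7]; the smallest such N is lcm(9, 7).
Start: lcm = T0 = 9
Fold in T1=7: gcd(9, 7) = 1; lcm(9, 7) = 9 * 7 / 1 = 63 / 1 = 63
Full cycle length = 63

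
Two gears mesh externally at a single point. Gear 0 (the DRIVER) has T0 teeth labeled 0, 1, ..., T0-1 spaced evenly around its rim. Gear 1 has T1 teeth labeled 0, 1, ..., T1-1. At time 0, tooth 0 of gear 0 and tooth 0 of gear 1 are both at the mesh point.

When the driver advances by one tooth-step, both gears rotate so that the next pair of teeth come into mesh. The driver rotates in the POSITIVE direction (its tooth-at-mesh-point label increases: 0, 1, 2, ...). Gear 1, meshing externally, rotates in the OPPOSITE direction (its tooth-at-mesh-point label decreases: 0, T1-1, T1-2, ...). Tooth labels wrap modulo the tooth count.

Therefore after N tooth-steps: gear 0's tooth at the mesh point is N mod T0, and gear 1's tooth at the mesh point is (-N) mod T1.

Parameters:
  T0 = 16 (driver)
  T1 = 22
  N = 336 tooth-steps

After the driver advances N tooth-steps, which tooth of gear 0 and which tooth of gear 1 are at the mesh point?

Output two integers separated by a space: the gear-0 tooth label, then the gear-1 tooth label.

Answer: 0 16

Derivation:
Gear 0 (driver, T0=16): tooth at mesh = N mod T0
  336 = 21 * 16 + 0, so 336 mod 16 = 0
  gear 0 tooth = 0
Gear 1 (driven, T1=22): tooth at mesh = (-N) mod T1
  336 = 15 * 22 + 6, so 336 mod 22 = 6
  (-336) mod 22 = (-6) mod 22 = 22 - 6 = 16
Mesh after 336 steps: gear-0 tooth 0 meets gear-1 tooth 16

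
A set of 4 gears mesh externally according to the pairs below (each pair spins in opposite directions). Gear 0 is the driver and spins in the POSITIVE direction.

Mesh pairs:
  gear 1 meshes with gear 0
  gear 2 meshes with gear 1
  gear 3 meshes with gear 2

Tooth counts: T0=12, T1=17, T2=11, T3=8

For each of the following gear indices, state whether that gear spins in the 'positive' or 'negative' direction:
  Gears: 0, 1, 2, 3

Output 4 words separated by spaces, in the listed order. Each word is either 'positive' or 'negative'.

Answer: positive negative positive negative

Derivation:
Gear 0 (driver): positive (depth 0)
  gear 1: meshes with gear 0 -> depth 1 -> negative (opposite of gear 0)
  gear 2: meshes with gear 1 -> depth 2 -> positive (opposite of gear 1)
  gear 3: meshes with gear 2 -> depth 3 -> negative (opposite of gear 2)
Queried indices 0, 1, 2, 3 -> positive, negative, positive, negative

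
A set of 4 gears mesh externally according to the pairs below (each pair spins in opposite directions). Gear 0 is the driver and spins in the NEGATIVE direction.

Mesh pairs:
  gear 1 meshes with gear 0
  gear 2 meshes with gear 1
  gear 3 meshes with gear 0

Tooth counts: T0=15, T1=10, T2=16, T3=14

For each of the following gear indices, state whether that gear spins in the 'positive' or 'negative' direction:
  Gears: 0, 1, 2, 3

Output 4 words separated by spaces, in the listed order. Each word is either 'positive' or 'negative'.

Gear 0 (driver): negative (depth 0)
  gear 1: meshes with gear 0 -> depth 1 -> positive (opposite of gear 0)
  gear 2: meshes with gear 1 -> depth 2 -> negative (opposite of gear 1)
  gear 3: meshes with gear 0 -> depth 1 -> positive (opposite of gear 0)
Queried indices 0, 1, 2, 3 -> negative, positive, negative, positive

Answer: negative positive negative positive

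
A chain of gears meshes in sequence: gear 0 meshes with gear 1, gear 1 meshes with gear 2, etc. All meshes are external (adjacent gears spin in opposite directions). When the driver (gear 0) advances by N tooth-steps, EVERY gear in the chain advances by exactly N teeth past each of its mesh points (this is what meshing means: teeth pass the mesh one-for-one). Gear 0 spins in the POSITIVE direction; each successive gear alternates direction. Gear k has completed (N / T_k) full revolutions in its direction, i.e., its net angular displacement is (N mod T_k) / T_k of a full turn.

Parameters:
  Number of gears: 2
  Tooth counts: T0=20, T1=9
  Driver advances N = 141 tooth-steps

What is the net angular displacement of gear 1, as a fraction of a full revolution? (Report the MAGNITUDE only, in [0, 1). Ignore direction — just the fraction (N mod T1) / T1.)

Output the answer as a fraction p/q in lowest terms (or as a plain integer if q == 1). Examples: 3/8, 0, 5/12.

Chain of 2 gears, tooth counts: [20, 9]
  gear 0: T0=20, direction=positive, advance = 141 mod 20 = 1 teeth = 1/20 turn
  gear 1: T1=9, direction=negative, advance = 141 mod 9 = 6 teeth = 6/9 turn
Gear 1: 141 mod 9 = 6
Fraction = 6 / 9 = 2/3 (gcd(6,9)=3) = 2/3

Answer: 2/3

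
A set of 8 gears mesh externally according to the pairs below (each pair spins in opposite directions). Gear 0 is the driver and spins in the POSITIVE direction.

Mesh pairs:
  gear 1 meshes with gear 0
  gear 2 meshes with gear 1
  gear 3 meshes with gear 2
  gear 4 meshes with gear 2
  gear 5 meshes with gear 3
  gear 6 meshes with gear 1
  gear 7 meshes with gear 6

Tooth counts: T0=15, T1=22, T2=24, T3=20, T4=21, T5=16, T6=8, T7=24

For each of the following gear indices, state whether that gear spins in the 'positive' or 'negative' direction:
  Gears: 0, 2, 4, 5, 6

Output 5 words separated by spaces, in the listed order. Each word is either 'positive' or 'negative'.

Gear 0 (driver): positive (depth 0)
  gear 1: meshes with gear 0 -> depth 1 -> negative (opposite of gear 0)
  gear 2: meshes with gear 1 -> depth 2 -> positive (opposite of gear 1)
  gear 3: meshes with gear 2 -> depth 3 -> negative (opposite of gear 2)
  gear 4: meshes with gear 2 -> depth 3 -> negative (opposite of gear 2)
  gear 5: meshes with gear 3 -> depth 4 -> positive (opposite of gear 3)
  gear 6: meshes with gear 1 -> depth 2 -> positive (opposite of gear 1)
  gear 7: meshes with gear 6 -> depth 3 -> negative (opposite of gear 6)
Queried indices 0, 2, 4, 5, 6 -> positive, positive, negative, positive, positive

Answer: positive positive negative positive positive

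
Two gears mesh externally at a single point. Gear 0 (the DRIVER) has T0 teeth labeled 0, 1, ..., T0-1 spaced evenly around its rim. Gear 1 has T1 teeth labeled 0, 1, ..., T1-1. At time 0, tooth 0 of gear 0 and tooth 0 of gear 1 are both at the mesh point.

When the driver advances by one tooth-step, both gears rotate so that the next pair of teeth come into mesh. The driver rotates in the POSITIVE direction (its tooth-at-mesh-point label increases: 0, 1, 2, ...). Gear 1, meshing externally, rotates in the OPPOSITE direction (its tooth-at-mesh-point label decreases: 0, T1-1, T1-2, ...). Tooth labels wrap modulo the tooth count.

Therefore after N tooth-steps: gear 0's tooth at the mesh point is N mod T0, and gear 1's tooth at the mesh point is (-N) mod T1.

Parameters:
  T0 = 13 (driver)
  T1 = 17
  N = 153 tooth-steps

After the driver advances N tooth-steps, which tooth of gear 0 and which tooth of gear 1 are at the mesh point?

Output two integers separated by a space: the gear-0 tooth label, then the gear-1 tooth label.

Gear 0 (driver, T0=13): tooth at mesh = N mod T0
  153 = 11 * 13 + 10, so 153 mod 13 = 10
  gear 0 tooth = 10
Gear 1 (driven, T1=17): tooth at mesh = (-N) mod T1
  153 = 9 * 17 + 0, so 153 mod 17 = 0
  (-153) mod 17 = 0
Mesh after 153 steps: gear-0 tooth 10 meets gear-1 tooth 0

Answer: 10 0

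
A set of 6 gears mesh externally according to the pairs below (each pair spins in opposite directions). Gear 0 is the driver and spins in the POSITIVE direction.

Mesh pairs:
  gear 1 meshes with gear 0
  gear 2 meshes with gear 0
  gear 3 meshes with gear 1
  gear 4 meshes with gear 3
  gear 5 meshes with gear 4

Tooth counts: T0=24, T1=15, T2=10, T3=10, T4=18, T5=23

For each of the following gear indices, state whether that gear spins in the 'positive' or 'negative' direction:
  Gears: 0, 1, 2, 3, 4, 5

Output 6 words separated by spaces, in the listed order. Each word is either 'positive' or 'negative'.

Answer: positive negative negative positive negative positive

Derivation:
Gear 0 (driver): positive (depth 0)
  gear 1: meshes with gear 0 -> depth 1 -> negative (opposite of gear 0)
  gear 2: meshes with gear 0 -> depth 1 -> negative (opposite of gear 0)
  gear 3: meshes with gear 1 -> depth 2 -> positive (opposite of gear 1)
  gear 4: meshes with gear 3 -> depth 3 -> negative (opposite of gear 3)
  gear 5: meshes with gear 4 -> depth 4 -> positive (opposite of gear 4)
Queried indices 0, 1, 2, 3, 4, 5 -> positive, negative, negative, positive, negative, positive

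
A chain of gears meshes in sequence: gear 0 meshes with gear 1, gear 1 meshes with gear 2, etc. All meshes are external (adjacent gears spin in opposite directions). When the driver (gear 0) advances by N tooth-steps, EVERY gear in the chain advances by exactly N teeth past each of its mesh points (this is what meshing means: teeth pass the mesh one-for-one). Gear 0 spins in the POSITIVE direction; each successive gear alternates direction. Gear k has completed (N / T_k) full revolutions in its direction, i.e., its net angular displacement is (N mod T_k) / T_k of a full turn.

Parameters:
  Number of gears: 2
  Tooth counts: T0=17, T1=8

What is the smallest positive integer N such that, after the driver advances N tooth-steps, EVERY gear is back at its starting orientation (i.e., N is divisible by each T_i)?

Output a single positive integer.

Answer: 136

Derivation:
Gear k returns to start when N is a multiple of T_k.
All gears at start simultaneously when N is a common multiple of [17, 8]; the smallest such N is lcm(17, 8).
Start: lcm = T0 = 17
Fold in T1=8: gcd(17, 8) = 1; lcm(17, 8) = 17 * 8 / 1 = 136 / 1 = 136
Full cycle length = 136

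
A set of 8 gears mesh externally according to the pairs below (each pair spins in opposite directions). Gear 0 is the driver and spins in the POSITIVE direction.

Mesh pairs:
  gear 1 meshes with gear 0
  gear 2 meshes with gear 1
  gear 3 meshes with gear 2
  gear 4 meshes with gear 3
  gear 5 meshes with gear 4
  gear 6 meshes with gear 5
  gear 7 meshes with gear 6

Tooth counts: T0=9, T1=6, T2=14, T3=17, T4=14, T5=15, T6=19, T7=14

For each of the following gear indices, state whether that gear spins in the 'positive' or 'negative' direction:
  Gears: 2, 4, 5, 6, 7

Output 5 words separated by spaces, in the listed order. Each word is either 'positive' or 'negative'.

Gear 0 (driver): positive (depth 0)
  gear 1: meshes with gear 0 -> depth 1 -> negative (opposite of gear 0)
  gear 2: meshes with gear 1 -> depth 2 -> positive (opposite of gear 1)
  gear 3: meshes with gear 2 -> depth 3 -> negative (opposite of gear 2)
  gear 4: meshes with gear 3 -> depth 4 -> positive (opposite of gear 3)
  gear 5: meshes with gear 4 -> depth 5 -> negative (opposite of gear 4)
  gear 6: meshes with gear 5 -> depth 6 -> positive (opposite of gear 5)
  gear 7: meshes with gear 6 -> depth 7 -> negative (opposite of gear 6)
Queried indices 2, 4, 5, 6, 7 -> positive, positive, negative, positive, negative

Answer: positive positive negative positive negative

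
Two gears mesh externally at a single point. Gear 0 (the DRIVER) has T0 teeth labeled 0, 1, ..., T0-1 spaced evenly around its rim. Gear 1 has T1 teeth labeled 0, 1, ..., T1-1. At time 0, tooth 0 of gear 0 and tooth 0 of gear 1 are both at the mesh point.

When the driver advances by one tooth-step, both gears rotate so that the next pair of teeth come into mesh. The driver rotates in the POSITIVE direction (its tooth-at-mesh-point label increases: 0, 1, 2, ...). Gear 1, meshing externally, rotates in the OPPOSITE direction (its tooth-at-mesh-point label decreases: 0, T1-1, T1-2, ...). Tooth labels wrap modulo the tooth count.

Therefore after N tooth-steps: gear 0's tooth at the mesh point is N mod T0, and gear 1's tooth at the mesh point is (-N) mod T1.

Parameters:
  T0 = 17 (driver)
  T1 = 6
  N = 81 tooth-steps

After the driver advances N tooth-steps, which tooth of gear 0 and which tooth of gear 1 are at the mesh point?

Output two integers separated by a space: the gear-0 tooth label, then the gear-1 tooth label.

Answer: 13 3

Derivation:
Gear 0 (driver, T0=17): tooth at mesh = N mod T0
  81 = 4 * 17 + 13, so 81 mod 17 = 13
  gear 0 tooth = 13
Gear 1 (driven, T1=6): tooth at mesh = (-N) mod T1
  81 = 13 * 6 + 3, so 81 mod 6 = 3
  (-81) mod 6 = (-3) mod 6 = 6 - 3 = 3
Mesh after 81 steps: gear-0 tooth 13 meets gear-1 tooth 3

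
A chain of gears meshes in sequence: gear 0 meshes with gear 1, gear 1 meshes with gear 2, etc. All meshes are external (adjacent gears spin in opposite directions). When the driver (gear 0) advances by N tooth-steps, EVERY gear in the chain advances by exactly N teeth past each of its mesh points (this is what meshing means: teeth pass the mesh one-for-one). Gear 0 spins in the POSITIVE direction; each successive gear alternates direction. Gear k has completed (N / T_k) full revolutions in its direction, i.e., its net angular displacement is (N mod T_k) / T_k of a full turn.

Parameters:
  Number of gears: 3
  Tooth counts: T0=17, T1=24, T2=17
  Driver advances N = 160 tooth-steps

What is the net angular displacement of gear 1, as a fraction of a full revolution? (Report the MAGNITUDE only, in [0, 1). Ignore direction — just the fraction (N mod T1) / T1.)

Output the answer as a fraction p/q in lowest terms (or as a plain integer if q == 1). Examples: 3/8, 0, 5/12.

Answer: 2/3

Derivation:
Chain of 3 gears, tooth counts: [17, 24, 17]
  gear 0: T0=17, direction=positive, advance = 160 mod 17 = 7 teeth = 7/17 turn
  gear 1: T1=24, direction=negative, advance = 160 mod 24 = 16 teeth = 16/24 turn
  gear 2: T2=17, direction=positive, advance = 160 mod 17 = 7 teeth = 7/17 turn
Gear 1: 160 mod 24 = 16
Fraction = 16 / 24 = 2/3 (gcd(16,24)=8) = 2/3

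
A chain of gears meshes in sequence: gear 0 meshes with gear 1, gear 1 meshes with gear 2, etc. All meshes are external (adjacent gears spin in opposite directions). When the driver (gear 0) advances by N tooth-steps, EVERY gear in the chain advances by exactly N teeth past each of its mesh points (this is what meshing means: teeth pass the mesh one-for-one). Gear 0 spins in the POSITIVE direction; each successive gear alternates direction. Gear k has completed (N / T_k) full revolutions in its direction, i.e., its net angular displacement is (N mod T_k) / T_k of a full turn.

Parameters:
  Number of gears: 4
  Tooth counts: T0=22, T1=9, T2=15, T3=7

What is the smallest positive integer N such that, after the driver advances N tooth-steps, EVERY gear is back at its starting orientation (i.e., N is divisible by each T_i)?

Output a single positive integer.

Answer: 6930

Derivation:
Gear k returns to start when N is a multiple of T_k.
All gears at start simultaneously when N is a common multiple of [22, 9, 15, 7]; the smallest such N is lcm(22, 9, 15, 7).
Start: lcm = T0 = 22
Fold in T1=9: gcd(22, 9) = 1; lcm(22, 9) = 22 * 9 / 1 = 198 / 1 = 198
Fold in T2=15: gcd(198, 15) = 3; lcm(198, 15) = 198 * 15 / 3 = 2970 / 3 = 990
Fold in T3=7: gcd(990, 7) = 1; lcm(990, 7) = 990 * 7 / 1 = 6930 / 1 = 6930
Full cycle length = 6930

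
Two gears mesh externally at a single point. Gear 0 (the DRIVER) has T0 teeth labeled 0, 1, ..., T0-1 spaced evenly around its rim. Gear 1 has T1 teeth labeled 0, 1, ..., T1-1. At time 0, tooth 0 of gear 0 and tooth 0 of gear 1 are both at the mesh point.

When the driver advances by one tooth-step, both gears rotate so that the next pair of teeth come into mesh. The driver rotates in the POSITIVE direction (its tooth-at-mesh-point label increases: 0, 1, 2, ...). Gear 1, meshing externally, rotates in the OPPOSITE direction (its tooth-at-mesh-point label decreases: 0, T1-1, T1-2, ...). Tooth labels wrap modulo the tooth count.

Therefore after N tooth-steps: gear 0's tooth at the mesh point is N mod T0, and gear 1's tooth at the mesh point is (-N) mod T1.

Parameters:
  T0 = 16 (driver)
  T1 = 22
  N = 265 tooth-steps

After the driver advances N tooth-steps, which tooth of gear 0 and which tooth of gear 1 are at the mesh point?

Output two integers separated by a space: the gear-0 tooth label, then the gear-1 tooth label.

Gear 0 (driver, T0=16): tooth at mesh = N mod T0
  265 = 16 * 16 + 9, so 265 mod 16 = 9
  gear 0 tooth = 9
Gear 1 (driven, T1=22): tooth at mesh = (-N) mod T1
  265 = 12 * 22 + 1, so 265 mod 22 = 1
  (-265) mod 22 = (-1) mod 22 = 22 - 1 = 21
Mesh after 265 steps: gear-0 tooth 9 meets gear-1 tooth 21

Answer: 9 21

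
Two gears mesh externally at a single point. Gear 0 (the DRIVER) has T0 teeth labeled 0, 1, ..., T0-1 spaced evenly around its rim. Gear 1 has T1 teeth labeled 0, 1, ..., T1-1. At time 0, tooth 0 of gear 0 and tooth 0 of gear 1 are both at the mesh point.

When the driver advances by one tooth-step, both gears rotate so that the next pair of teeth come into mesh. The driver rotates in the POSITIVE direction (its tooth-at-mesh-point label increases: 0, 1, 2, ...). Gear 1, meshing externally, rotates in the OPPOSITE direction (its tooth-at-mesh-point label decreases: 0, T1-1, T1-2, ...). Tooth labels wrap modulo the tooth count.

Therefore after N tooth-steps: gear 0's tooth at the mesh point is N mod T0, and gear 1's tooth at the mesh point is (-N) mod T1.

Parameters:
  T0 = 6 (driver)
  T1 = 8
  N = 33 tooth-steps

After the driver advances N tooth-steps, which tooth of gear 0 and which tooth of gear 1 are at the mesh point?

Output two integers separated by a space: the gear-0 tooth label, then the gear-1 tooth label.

Answer: 3 7

Derivation:
Gear 0 (driver, T0=6): tooth at mesh = N mod T0
  33 = 5 * 6 + 3, so 33 mod 6 = 3
  gear 0 tooth = 3
Gear 1 (driven, T1=8): tooth at mesh = (-N) mod T1
  33 = 4 * 8 + 1, so 33 mod 8 = 1
  (-33) mod 8 = (-1) mod 8 = 8 - 1 = 7
Mesh after 33 steps: gear-0 tooth 3 meets gear-1 tooth 7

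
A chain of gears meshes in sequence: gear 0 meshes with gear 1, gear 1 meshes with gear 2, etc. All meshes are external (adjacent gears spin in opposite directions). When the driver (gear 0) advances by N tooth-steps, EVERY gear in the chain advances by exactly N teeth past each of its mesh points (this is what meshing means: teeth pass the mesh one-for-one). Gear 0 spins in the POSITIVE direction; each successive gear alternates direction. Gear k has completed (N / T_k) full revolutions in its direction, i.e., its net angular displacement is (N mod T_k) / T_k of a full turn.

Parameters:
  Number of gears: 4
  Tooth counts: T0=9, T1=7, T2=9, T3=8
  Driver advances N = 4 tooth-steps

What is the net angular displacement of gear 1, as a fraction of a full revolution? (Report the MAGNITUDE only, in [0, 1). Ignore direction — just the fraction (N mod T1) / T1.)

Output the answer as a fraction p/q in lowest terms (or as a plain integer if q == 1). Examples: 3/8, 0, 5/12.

Answer: 4/7

Derivation:
Chain of 4 gears, tooth counts: [9, 7, 9, 8]
  gear 0: T0=9, direction=positive, advance = 4 mod 9 = 4 teeth = 4/9 turn
  gear 1: T1=7, direction=negative, advance = 4 mod 7 = 4 teeth = 4/7 turn
  gear 2: T2=9, direction=positive, advance = 4 mod 9 = 4 teeth = 4/9 turn
  gear 3: T3=8, direction=negative, advance = 4 mod 8 = 4 teeth = 4/8 turn
Gear 1: 4 mod 7 = 4
Fraction = 4 / 7 = 4/7 (gcd(4,7)=1) = 4/7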